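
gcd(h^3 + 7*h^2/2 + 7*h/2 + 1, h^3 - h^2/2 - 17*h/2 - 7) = h^2 + 3*h + 2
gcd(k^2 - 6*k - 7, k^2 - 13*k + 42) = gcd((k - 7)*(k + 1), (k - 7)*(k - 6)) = k - 7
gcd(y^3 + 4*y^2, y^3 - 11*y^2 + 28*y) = y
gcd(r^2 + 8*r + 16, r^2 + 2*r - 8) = r + 4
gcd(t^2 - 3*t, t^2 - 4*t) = t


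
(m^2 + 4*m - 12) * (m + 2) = m^3 + 6*m^2 - 4*m - 24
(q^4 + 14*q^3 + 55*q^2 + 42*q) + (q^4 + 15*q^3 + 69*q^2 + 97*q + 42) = 2*q^4 + 29*q^3 + 124*q^2 + 139*q + 42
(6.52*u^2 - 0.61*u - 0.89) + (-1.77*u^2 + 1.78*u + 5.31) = 4.75*u^2 + 1.17*u + 4.42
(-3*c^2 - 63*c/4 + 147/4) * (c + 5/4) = -3*c^3 - 39*c^2/2 + 273*c/16 + 735/16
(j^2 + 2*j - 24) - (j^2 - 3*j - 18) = 5*j - 6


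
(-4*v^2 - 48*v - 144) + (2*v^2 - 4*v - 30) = -2*v^2 - 52*v - 174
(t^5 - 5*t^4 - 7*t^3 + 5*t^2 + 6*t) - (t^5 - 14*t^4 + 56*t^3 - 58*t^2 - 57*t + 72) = 9*t^4 - 63*t^3 + 63*t^2 + 63*t - 72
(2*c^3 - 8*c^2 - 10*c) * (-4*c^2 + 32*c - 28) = -8*c^5 + 96*c^4 - 272*c^3 - 96*c^2 + 280*c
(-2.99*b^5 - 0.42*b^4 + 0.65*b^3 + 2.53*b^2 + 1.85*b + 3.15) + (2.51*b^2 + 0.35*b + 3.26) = -2.99*b^5 - 0.42*b^4 + 0.65*b^3 + 5.04*b^2 + 2.2*b + 6.41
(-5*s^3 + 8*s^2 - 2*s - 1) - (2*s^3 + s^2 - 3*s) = -7*s^3 + 7*s^2 + s - 1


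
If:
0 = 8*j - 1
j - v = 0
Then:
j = 1/8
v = 1/8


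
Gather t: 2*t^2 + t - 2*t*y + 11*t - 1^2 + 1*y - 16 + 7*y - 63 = 2*t^2 + t*(12 - 2*y) + 8*y - 80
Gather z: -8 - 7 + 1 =-14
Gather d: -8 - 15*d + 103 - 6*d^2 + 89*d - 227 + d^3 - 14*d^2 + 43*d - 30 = d^3 - 20*d^2 + 117*d - 162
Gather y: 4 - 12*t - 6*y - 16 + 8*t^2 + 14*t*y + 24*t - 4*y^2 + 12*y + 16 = 8*t^2 + 12*t - 4*y^2 + y*(14*t + 6) + 4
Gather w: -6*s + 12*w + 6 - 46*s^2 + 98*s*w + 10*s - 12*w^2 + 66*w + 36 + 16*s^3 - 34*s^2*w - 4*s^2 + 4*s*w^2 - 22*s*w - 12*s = 16*s^3 - 50*s^2 - 8*s + w^2*(4*s - 12) + w*(-34*s^2 + 76*s + 78) + 42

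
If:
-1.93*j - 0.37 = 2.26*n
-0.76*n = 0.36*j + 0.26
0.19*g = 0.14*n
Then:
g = -0.42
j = 0.47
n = -0.56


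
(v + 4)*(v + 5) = v^2 + 9*v + 20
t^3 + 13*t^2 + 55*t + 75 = (t + 3)*(t + 5)^2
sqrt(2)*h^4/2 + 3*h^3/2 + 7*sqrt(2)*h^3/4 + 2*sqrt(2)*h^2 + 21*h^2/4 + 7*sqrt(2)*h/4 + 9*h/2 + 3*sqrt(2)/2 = (h + 3/2)*(h + 2)*(h + sqrt(2))*(sqrt(2)*h/2 + 1/2)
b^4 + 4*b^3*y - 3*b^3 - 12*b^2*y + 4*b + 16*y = (b - 2)^2*(b + 1)*(b + 4*y)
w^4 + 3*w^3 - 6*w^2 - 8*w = w*(w - 2)*(w + 1)*(w + 4)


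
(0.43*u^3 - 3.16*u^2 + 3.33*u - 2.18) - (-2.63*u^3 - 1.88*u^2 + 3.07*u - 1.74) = 3.06*u^3 - 1.28*u^2 + 0.26*u - 0.44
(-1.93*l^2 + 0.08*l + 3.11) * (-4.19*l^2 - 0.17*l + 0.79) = 8.0867*l^4 - 0.00710000000000005*l^3 - 14.5692*l^2 - 0.4655*l + 2.4569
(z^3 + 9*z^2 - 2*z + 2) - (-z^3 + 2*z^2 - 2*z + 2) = 2*z^3 + 7*z^2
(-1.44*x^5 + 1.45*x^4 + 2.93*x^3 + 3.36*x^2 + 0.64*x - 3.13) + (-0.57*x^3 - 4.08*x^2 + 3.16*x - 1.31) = -1.44*x^5 + 1.45*x^4 + 2.36*x^3 - 0.72*x^2 + 3.8*x - 4.44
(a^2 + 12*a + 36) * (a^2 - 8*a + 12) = a^4 + 4*a^3 - 48*a^2 - 144*a + 432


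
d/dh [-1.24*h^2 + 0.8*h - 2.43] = 0.8 - 2.48*h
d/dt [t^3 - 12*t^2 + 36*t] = 3*t^2 - 24*t + 36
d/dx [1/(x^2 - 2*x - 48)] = 2*(1 - x)/(-x^2 + 2*x + 48)^2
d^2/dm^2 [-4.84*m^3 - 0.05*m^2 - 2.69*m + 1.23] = -29.04*m - 0.1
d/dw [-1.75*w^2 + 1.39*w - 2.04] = 1.39 - 3.5*w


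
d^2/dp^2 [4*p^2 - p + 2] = 8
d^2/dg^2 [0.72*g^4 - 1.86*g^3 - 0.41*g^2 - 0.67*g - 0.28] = 8.64*g^2 - 11.16*g - 0.82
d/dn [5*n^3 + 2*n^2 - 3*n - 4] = 15*n^2 + 4*n - 3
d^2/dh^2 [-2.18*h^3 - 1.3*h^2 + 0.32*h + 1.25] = -13.08*h - 2.6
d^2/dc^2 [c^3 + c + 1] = 6*c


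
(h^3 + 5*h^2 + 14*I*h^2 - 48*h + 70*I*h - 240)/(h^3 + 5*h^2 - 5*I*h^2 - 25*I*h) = (h^2 + 14*I*h - 48)/(h*(h - 5*I))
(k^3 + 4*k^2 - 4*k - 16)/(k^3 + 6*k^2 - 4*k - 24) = (k + 4)/(k + 6)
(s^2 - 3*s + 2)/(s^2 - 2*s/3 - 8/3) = 3*(s - 1)/(3*s + 4)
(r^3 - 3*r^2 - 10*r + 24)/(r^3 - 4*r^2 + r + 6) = (r^2 - r - 12)/(r^2 - 2*r - 3)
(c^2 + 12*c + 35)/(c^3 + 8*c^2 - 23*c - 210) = (c + 5)/(c^2 + c - 30)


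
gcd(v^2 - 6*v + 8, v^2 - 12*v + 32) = v - 4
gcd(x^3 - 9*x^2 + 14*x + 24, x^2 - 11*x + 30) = x - 6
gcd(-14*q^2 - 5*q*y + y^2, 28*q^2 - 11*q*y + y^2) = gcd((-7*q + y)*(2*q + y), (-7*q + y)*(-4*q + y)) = -7*q + y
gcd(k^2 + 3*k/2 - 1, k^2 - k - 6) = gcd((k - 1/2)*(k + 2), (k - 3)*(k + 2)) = k + 2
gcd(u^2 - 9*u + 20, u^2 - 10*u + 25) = u - 5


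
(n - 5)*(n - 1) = n^2 - 6*n + 5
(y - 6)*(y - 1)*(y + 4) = y^3 - 3*y^2 - 22*y + 24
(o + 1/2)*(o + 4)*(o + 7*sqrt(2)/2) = o^3 + 9*o^2/2 + 7*sqrt(2)*o^2/2 + 2*o + 63*sqrt(2)*o/4 + 7*sqrt(2)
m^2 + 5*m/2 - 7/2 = (m - 1)*(m + 7/2)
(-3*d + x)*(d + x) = -3*d^2 - 2*d*x + x^2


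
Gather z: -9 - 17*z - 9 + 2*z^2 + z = 2*z^2 - 16*z - 18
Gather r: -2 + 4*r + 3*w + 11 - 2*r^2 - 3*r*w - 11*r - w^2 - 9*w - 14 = -2*r^2 + r*(-3*w - 7) - w^2 - 6*w - 5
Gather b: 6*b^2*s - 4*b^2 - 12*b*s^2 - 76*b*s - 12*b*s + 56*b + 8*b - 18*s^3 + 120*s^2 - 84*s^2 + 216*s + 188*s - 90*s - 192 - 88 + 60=b^2*(6*s - 4) + b*(-12*s^2 - 88*s + 64) - 18*s^3 + 36*s^2 + 314*s - 220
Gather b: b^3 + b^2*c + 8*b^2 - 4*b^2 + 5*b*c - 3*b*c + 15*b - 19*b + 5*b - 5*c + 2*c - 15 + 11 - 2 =b^3 + b^2*(c + 4) + b*(2*c + 1) - 3*c - 6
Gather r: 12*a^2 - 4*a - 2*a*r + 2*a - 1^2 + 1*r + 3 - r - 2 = 12*a^2 - 2*a*r - 2*a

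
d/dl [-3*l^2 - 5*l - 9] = -6*l - 5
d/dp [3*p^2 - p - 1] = 6*p - 1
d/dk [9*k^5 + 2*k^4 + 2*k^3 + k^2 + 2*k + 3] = 45*k^4 + 8*k^3 + 6*k^2 + 2*k + 2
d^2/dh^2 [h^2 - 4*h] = 2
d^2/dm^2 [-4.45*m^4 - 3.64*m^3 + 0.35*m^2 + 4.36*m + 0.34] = -53.4*m^2 - 21.84*m + 0.7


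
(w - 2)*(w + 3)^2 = w^3 + 4*w^2 - 3*w - 18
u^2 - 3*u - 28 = (u - 7)*(u + 4)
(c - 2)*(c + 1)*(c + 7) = c^3 + 6*c^2 - 9*c - 14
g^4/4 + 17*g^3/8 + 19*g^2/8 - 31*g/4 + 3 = (g/4 + 1)*(g - 1)*(g - 1/2)*(g + 6)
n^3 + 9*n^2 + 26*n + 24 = (n + 2)*(n + 3)*(n + 4)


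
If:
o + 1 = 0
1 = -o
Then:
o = -1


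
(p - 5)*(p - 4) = p^2 - 9*p + 20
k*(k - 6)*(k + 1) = k^3 - 5*k^2 - 6*k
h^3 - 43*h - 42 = (h - 7)*(h + 1)*(h + 6)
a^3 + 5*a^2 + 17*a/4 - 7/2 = (a - 1/2)*(a + 2)*(a + 7/2)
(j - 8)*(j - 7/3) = j^2 - 31*j/3 + 56/3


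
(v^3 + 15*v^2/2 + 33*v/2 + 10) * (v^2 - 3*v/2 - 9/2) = v^5 + 6*v^4 + 3*v^3/4 - 97*v^2/2 - 357*v/4 - 45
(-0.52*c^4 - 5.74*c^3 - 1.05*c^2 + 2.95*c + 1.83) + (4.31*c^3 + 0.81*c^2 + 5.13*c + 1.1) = -0.52*c^4 - 1.43*c^3 - 0.24*c^2 + 8.08*c + 2.93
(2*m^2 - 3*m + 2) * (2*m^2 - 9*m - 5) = 4*m^4 - 24*m^3 + 21*m^2 - 3*m - 10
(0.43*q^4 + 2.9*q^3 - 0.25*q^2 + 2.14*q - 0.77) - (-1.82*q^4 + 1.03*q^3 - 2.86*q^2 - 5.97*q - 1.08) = 2.25*q^4 + 1.87*q^3 + 2.61*q^2 + 8.11*q + 0.31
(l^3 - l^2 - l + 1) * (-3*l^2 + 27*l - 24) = -3*l^5 + 30*l^4 - 48*l^3 - 6*l^2 + 51*l - 24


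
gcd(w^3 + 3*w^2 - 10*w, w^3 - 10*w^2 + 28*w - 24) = w - 2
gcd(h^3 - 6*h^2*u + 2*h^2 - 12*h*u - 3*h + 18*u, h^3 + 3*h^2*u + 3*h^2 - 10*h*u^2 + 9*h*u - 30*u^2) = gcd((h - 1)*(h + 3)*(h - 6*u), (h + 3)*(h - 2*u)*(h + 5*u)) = h + 3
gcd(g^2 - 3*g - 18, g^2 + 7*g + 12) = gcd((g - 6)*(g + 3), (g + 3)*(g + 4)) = g + 3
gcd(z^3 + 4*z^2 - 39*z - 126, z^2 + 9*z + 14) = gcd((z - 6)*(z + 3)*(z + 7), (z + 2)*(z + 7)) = z + 7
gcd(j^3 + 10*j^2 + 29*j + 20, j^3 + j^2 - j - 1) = j + 1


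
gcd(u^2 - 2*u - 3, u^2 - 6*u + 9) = u - 3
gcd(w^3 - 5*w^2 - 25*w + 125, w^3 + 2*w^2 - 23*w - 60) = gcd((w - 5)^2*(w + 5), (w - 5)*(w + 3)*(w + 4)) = w - 5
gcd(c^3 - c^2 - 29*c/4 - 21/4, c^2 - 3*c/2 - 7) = c - 7/2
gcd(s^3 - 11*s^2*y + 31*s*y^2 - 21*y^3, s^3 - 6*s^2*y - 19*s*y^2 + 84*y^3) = s^2 - 10*s*y + 21*y^2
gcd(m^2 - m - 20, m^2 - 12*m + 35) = m - 5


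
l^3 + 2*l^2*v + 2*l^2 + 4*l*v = l*(l + 2)*(l + 2*v)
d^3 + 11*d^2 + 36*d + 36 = (d + 2)*(d + 3)*(d + 6)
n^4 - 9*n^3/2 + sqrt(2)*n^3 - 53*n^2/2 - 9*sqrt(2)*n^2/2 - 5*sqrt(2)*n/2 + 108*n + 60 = (n - 5)*(n + 1/2)*(n - 3*sqrt(2))*(n + 4*sqrt(2))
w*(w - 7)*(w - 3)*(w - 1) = w^4 - 11*w^3 + 31*w^2 - 21*w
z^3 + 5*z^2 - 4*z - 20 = (z - 2)*(z + 2)*(z + 5)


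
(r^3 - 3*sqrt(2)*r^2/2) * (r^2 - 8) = r^5 - 3*sqrt(2)*r^4/2 - 8*r^3 + 12*sqrt(2)*r^2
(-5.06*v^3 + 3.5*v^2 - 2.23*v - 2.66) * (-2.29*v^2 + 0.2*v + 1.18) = 11.5874*v^5 - 9.027*v^4 - 0.164099999999999*v^3 + 9.7754*v^2 - 3.1634*v - 3.1388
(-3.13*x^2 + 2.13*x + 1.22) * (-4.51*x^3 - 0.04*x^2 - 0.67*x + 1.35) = 14.1163*x^5 - 9.4811*x^4 - 3.4903*x^3 - 5.7014*x^2 + 2.0581*x + 1.647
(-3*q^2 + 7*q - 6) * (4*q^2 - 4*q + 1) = -12*q^4 + 40*q^3 - 55*q^2 + 31*q - 6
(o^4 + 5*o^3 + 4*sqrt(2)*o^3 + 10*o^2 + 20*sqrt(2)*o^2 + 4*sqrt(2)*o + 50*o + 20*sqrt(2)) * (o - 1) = o^5 + 4*o^4 + 4*sqrt(2)*o^4 + 5*o^3 + 16*sqrt(2)*o^3 - 16*sqrt(2)*o^2 + 40*o^2 - 50*o + 16*sqrt(2)*o - 20*sqrt(2)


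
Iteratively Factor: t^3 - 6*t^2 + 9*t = (t)*(t^2 - 6*t + 9) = t*(t - 3)*(t - 3)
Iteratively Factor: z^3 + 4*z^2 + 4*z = (z)*(z^2 + 4*z + 4) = z*(z + 2)*(z + 2)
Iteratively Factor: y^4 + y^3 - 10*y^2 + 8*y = (y - 2)*(y^3 + 3*y^2 - 4*y) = (y - 2)*(y + 4)*(y^2 - y) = (y - 2)*(y - 1)*(y + 4)*(y)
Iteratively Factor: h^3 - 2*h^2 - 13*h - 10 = (h + 1)*(h^2 - 3*h - 10) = (h + 1)*(h + 2)*(h - 5)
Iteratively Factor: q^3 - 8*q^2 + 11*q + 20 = (q - 4)*(q^2 - 4*q - 5) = (q - 5)*(q - 4)*(q + 1)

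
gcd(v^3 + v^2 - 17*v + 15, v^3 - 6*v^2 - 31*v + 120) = v^2 + 2*v - 15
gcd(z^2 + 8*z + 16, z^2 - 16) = z + 4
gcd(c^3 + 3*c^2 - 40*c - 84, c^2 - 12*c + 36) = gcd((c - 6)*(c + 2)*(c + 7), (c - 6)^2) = c - 6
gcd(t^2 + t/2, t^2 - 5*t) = t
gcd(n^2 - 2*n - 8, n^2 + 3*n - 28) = n - 4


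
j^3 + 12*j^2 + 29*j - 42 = (j - 1)*(j + 6)*(j + 7)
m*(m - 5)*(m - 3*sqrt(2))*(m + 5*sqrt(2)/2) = m^4 - 5*m^3 - sqrt(2)*m^3/2 - 15*m^2 + 5*sqrt(2)*m^2/2 + 75*m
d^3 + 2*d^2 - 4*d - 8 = (d - 2)*(d + 2)^2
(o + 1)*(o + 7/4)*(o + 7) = o^3 + 39*o^2/4 + 21*o + 49/4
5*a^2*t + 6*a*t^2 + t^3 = t*(a + t)*(5*a + t)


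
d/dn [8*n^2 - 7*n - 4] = 16*n - 7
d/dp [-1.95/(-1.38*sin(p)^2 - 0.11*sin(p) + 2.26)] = -(5.382*sin(p) + 0.2145)*cos(p)/(1.38*sin(p)^2 + 0.11*sin(p) - 2.26)^2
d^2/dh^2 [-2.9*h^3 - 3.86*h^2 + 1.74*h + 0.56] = -17.4*h - 7.72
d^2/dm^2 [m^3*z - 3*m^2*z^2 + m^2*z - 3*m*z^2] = 2*z*(3*m - 3*z + 1)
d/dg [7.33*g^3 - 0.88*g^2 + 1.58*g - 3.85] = 21.99*g^2 - 1.76*g + 1.58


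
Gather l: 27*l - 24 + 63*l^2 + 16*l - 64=63*l^2 + 43*l - 88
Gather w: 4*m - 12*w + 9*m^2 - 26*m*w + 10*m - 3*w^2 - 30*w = 9*m^2 + 14*m - 3*w^2 + w*(-26*m - 42)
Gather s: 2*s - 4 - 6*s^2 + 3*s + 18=-6*s^2 + 5*s + 14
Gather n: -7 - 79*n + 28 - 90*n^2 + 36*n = -90*n^2 - 43*n + 21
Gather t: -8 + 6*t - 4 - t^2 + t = -t^2 + 7*t - 12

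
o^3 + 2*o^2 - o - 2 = (o - 1)*(o + 1)*(o + 2)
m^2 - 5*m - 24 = (m - 8)*(m + 3)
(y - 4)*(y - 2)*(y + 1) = y^3 - 5*y^2 + 2*y + 8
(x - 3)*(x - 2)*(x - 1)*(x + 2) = x^4 - 4*x^3 - x^2 + 16*x - 12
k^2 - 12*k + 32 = (k - 8)*(k - 4)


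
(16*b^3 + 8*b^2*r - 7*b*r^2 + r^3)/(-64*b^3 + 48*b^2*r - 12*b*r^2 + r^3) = (b + r)/(-4*b + r)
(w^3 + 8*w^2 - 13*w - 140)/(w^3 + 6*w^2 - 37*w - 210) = (w - 4)/(w - 6)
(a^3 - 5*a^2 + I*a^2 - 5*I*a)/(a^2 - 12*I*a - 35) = a*(a^2 + a*(-5 + I) - 5*I)/(a^2 - 12*I*a - 35)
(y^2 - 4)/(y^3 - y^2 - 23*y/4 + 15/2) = 4*(y + 2)/(4*y^2 + 4*y - 15)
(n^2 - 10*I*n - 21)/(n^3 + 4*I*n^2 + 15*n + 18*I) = (n - 7*I)/(n^2 + 7*I*n - 6)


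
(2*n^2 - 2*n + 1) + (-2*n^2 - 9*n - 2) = -11*n - 1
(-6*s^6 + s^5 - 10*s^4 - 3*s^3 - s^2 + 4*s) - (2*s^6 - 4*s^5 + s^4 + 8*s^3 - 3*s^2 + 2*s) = -8*s^6 + 5*s^5 - 11*s^4 - 11*s^3 + 2*s^2 + 2*s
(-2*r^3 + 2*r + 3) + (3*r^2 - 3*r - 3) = -2*r^3 + 3*r^2 - r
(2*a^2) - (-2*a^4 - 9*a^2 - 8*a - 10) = 2*a^4 + 11*a^2 + 8*a + 10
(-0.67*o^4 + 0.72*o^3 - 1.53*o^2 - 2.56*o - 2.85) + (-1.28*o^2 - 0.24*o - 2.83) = -0.67*o^4 + 0.72*o^3 - 2.81*o^2 - 2.8*o - 5.68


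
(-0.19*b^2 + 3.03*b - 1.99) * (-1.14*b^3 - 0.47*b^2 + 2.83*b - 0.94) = 0.2166*b^5 - 3.3649*b^4 + 0.3068*b^3 + 9.6888*b^2 - 8.4799*b + 1.8706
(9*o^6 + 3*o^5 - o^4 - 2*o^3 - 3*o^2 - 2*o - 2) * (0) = 0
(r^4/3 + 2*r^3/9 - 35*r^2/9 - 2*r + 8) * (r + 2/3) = r^5/3 + 4*r^4/9 - 101*r^3/27 - 124*r^2/27 + 20*r/3 + 16/3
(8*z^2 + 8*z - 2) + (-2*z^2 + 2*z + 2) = 6*z^2 + 10*z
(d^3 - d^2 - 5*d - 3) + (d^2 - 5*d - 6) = d^3 - 10*d - 9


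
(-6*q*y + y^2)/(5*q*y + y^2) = (-6*q + y)/(5*q + y)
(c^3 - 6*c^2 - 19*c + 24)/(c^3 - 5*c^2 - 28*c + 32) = (c + 3)/(c + 4)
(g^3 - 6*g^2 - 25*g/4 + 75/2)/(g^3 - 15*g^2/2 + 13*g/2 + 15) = (g + 5/2)/(g + 1)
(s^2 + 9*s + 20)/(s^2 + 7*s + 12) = (s + 5)/(s + 3)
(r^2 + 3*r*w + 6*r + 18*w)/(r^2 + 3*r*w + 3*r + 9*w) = (r + 6)/(r + 3)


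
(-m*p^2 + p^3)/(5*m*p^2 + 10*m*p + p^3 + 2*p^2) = p*(-m + p)/(5*m*p + 10*m + p^2 + 2*p)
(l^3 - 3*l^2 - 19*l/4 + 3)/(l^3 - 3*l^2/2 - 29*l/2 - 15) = (l^2 - 9*l/2 + 2)/(l^2 - 3*l - 10)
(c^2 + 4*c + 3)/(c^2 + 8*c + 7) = (c + 3)/(c + 7)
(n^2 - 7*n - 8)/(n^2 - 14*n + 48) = (n + 1)/(n - 6)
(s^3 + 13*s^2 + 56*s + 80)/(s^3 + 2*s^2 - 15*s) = (s^2 + 8*s + 16)/(s*(s - 3))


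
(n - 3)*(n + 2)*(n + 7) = n^3 + 6*n^2 - 13*n - 42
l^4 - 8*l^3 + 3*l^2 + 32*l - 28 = (l - 7)*(l - 2)*(l - 1)*(l + 2)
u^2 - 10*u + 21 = (u - 7)*(u - 3)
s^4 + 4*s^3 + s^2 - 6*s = s*(s - 1)*(s + 2)*(s + 3)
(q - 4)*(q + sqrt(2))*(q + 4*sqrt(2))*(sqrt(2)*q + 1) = sqrt(2)*q^4 - 4*sqrt(2)*q^3 + 11*q^3 - 44*q^2 + 13*sqrt(2)*q^2 - 52*sqrt(2)*q + 8*q - 32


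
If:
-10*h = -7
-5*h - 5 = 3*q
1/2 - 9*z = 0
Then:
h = 7/10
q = -17/6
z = 1/18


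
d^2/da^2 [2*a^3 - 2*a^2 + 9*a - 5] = 12*a - 4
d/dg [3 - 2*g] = -2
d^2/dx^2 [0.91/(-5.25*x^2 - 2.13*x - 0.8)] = (50.16375*x^2 + 20.35215*x - 0.91*(10.5*x + 2.13)*(21.0*x + 4.26) + 7.644)/(5.25*x^2 + 2.13*x + 0.8)^3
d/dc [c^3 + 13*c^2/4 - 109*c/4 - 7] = 3*c^2 + 13*c/2 - 109/4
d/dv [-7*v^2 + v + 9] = 1 - 14*v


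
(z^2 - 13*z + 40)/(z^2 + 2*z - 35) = (z - 8)/(z + 7)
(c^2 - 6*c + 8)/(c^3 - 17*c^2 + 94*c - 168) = (c - 2)/(c^2 - 13*c + 42)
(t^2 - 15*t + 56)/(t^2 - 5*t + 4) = (t^2 - 15*t + 56)/(t^2 - 5*t + 4)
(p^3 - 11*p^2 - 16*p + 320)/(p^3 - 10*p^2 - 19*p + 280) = (p - 8)/(p - 7)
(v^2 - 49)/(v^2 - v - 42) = (v + 7)/(v + 6)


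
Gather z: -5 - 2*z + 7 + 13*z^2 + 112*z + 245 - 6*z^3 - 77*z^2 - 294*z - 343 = -6*z^3 - 64*z^2 - 184*z - 96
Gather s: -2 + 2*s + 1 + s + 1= 3*s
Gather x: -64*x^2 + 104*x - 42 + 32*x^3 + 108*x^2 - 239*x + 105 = 32*x^3 + 44*x^2 - 135*x + 63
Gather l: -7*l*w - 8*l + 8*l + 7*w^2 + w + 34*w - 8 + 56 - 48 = -7*l*w + 7*w^2 + 35*w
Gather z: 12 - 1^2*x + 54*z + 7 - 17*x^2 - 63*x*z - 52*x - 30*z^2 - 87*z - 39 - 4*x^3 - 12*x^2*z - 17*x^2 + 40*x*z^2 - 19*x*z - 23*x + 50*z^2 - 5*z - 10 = -4*x^3 - 34*x^2 - 76*x + z^2*(40*x + 20) + z*(-12*x^2 - 82*x - 38) - 30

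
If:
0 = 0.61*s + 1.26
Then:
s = -2.07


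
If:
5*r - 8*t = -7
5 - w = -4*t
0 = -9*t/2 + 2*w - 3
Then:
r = -23/5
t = -2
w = -3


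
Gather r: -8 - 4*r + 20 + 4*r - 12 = 0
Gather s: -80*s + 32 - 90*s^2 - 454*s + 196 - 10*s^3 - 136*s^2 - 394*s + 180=-10*s^3 - 226*s^2 - 928*s + 408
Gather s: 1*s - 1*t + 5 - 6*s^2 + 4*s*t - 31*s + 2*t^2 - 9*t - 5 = -6*s^2 + s*(4*t - 30) + 2*t^2 - 10*t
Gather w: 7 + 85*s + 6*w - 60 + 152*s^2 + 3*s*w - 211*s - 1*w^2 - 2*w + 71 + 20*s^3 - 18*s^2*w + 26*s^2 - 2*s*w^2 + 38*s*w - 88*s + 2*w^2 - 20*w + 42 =20*s^3 + 178*s^2 - 214*s + w^2*(1 - 2*s) + w*(-18*s^2 + 41*s - 16) + 60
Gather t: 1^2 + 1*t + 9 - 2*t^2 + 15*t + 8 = -2*t^2 + 16*t + 18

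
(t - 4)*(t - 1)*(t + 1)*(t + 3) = t^4 - t^3 - 13*t^2 + t + 12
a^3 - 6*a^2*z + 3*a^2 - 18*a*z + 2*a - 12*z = (a + 1)*(a + 2)*(a - 6*z)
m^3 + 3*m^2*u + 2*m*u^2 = m*(m + u)*(m + 2*u)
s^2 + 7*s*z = s*(s + 7*z)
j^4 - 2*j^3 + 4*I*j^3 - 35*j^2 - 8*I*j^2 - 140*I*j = j*(j - 7)*(j + 5)*(j + 4*I)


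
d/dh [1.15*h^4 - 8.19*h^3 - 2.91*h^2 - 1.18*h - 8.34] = 4.6*h^3 - 24.57*h^2 - 5.82*h - 1.18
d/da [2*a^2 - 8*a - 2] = 4*a - 8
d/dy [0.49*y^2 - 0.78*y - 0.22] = 0.98*y - 0.78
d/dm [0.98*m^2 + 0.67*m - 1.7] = 1.96*m + 0.67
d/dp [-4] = 0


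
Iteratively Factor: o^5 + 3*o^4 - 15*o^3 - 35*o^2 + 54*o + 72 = (o - 2)*(o^4 + 5*o^3 - 5*o^2 - 45*o - 36) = (o - 3)*(o - 2)*(o^3 + 8*o^2 + 19*o + 12) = (o - 3)*(o - 2)*(o + 3)*(o^2 + 5*o + 4) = (o - 3)*(o - 2)*(o + 1)*(o + 3)*(o + 4)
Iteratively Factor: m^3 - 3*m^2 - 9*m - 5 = (m - 5)*(m^2 + 2*m + 1) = (m - 5)*(m + 1)*(m + 1)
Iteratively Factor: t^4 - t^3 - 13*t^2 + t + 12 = (t + 3)*(t^3 - 4*t^2 - t + 4) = (t - 4)*(t + 3)*(t^2 - 1) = (t - 4)*(t + 1)*(t + 3)*(t - 1)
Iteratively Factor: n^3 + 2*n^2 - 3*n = (n)*(n^2 + 2*n - 3) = n*(n - 1)*(n + 3)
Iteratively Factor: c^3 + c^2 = (c + 1)*(c^2) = c*(c + 1)*(c)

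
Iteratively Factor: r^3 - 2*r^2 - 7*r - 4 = (r + 1)*(r^2 - 3*r - 4) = (r + 1)^2*(r - 4)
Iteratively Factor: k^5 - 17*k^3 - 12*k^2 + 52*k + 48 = (k - 4)*(k^4 + 4*k^3 - k^2 - 16*k - 12) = (k - 4)*(k - 2)*(k^3 + 6*k^2 + 11*k + 6) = (k - 4)*(k - 2)*(k + 3)*(k^2 + 3*k + 2) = (k - 4)*(k - 2)*(k + 2)*(k + 3)*(k + 1)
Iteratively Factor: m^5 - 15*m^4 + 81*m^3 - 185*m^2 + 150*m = (m - 5)*(m^4 - 10*m^3 + 31*m^2 - 30*m) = (m - 5)^2*(m^3 - 5*m^2 + 6*m) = (m - 5)^2*(m - 2)*(m^2 - 3*m) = m*(m - 5)^2*(m - 2)*(m - 3)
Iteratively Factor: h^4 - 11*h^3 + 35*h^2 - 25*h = (h - 1)*(h^3 - 10*h^2 + 25*h) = h*(h - 1)*(h^2 - 10*h + 25) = h*(h - 5)*(h - 1)*(h - 5)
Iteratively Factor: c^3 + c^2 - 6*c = (c + 3)*(c^2 - 2*c) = (c - 2)*(c + 3)*(c)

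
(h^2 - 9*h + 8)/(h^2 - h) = (h - 8)/h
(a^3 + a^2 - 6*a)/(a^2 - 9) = a*(a - 2)/(a - 3)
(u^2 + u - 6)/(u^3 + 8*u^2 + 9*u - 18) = (u - 2)/(u^2 + 5*u - 6)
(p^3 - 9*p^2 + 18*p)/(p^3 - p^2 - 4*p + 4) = p*(p^2 - 9*p + 18)/(p^3 - p^2 - 4*p + 4)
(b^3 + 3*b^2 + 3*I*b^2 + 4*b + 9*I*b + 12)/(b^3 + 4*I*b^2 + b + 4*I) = (b + 3)/(b + I)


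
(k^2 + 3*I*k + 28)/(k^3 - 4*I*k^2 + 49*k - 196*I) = 1/(k - 7*I)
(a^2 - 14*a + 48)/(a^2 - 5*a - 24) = (a - 6)/(a + 3)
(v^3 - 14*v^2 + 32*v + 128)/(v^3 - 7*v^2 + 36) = (v^2 - 16*v + 64)/(v^2 - 9*v + 18)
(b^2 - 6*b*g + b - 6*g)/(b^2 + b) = (b - 6*g)/b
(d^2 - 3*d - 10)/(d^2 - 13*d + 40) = (d + 2)/(d - 8)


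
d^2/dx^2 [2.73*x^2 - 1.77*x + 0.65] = 5.46000000000000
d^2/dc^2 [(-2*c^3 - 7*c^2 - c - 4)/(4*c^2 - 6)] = (-16*c^3 - 174*c^2 - 72*c - 87)/(8*c^6 - 36*c^4 + 54*c^2 - 27)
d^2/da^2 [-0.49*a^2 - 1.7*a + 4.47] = -0.980000000000000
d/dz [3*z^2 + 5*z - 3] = 6*z + 5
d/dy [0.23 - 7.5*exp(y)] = -7.5*exp(y)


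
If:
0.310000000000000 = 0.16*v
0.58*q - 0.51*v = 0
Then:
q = 1.70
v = 1.94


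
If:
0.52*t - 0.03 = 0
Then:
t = 0.06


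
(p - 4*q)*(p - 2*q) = p^2 - 6*p*q + 8*q^2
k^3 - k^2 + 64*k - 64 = (k - 1)*(k - 8*I)*(k + 8*I)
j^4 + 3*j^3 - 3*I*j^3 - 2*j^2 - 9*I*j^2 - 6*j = j*(j + 3)*(j - 2*I)*(j - I)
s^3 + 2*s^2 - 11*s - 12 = (s - 3)*(s + 1)*(s + 4)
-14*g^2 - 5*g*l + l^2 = (-7*g + l)*(2*g + l)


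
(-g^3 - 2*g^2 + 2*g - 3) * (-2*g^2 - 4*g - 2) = 2*g^5 + 8*g^4 + 6*g^3 + 2*g^2 + 8*g + 6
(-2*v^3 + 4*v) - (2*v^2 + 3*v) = -2*v^3 - 2*v^2 + v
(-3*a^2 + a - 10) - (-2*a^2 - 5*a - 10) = -a^2 + 6*a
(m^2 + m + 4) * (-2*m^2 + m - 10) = -2*m^4 - m^3 - 17*m^2 - 6*m - 40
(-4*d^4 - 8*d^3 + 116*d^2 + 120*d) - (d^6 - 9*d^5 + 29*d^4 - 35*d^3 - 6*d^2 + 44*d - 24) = -d^6 + 9*d^5 - 33*d^4 + 27*d^3 + 122*d^2 + 76*d + 24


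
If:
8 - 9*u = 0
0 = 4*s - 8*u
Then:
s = 16/9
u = 8/9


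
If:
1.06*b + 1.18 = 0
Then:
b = -1.11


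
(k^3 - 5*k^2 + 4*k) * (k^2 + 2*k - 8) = k^5 - 3*k^4 - 14*k^3 + 48*k^2 - 32*k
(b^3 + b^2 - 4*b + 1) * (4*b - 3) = 4*b^4 + b^3 - 19*b^2 + 16*b - 3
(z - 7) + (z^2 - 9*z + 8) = z^2 - 8*z + 1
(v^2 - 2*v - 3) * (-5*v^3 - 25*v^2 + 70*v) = -5*v^5 - 15*v^4 + 135*v^3 - 65*v^2 - 210*v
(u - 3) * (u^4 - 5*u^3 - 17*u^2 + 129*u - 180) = u^5 - 8*u^4 - 2*u^3 + 180*u^2 - 567*u + 540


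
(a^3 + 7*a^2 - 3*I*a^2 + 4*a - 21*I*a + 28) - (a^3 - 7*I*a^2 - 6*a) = 7*a^2 + 4*I*a^2 + 10*a - 21*I*a + 28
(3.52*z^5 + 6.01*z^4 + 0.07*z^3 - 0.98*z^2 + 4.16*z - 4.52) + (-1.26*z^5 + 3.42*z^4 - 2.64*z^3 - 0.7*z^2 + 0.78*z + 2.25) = 2.26*z^5 + 9.43*z^4 - 2.57*z^3 - 1.68*z^2 + 4.94*z - 2.27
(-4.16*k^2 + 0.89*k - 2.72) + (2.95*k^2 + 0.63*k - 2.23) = -1.21*k^2 + 1.52*k - 4.95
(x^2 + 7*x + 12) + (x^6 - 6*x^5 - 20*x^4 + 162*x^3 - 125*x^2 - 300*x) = x^6 - 6*x^5 - 20*x^4 + 162*x^3 - 124*x^2 - 293*x + 12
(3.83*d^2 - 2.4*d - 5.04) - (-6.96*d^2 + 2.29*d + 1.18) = 10.79*d^2 - 4.69*d - 6.22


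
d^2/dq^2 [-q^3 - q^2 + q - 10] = -6*q - 2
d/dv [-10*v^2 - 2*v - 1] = -20*v - 2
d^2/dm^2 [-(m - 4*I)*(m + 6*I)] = -2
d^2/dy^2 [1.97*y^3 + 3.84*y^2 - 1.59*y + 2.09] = 11.82*y + 7.68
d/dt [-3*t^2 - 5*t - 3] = -6*t - 5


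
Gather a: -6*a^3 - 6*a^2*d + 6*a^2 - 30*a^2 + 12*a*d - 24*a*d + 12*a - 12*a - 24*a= -6*a^3 + a^2*(-6*d - 24) + a*(-12*d - 24)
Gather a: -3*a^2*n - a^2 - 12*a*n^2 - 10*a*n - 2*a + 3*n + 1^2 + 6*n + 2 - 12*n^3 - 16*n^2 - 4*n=a^2*(-3*n - 1) + a*(-12*n^2 - 10*n - 2) - 12*n^3 - 16*n^2 + 5*n + 3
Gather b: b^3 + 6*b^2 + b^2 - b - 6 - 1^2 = b^3 + 7*b^2 - b - 7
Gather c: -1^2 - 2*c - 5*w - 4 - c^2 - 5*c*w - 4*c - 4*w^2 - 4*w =-c^2 + c*(-5*w - 6) - 4*w^2 - 9*w - 5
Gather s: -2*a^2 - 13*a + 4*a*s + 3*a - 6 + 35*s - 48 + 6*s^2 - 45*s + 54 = -2*a^2 - 10*a + 6*s^2 + s*(4*a - 10)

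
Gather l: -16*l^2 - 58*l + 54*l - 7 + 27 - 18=-16*l^2 - 4*l + 2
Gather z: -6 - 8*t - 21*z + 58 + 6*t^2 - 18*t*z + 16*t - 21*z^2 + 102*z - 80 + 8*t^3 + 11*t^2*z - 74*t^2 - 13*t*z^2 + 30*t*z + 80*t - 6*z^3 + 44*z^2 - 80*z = 8*t^3 - 68*t^2 + 88*t - 6*z^3 + z^2*(23 - 13*t) + z*(11*t^2 + 12*t + 1) - 28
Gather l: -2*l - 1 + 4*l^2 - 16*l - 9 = 4*l^2 - 18*l - 10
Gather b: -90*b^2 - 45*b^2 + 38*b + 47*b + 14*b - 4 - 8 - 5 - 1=-135*b^2 + 99*b - 18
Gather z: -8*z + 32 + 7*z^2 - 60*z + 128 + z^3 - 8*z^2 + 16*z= z^3 - z^2 - 52*z + 160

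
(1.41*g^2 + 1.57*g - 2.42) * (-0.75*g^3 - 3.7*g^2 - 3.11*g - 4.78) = -1.0575*g^5 - 6.3945*g^4 - 8.3791*g^3 - 2.6685*g^2 + 0.0215999999999985*g + 11.5676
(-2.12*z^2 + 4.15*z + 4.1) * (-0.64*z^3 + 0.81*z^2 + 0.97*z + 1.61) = 1.3568*z^5 - 4.3732*z^4 - 1.3189*z^3 + 3.9333*z^2 + 10.6585*z + 6.601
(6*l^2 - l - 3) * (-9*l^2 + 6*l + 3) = -54*l^4 + 45*l^3 + 39*l^2 - 21*l - 9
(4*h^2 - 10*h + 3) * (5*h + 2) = 20*h^3 - 42*h^2 - 5*h + 6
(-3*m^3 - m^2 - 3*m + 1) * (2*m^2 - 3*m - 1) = -6*m^5 + 7*m^4 + 12*m^2 - 1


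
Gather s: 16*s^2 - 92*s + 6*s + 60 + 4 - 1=16*s^2 - 86*s + 63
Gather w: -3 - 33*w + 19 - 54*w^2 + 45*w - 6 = -54*w^2 + 12*w + 10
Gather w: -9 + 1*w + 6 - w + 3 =0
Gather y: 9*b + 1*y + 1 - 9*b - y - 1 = 0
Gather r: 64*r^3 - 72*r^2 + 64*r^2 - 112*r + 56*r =64*r^3 - 8*r^2 - 56*r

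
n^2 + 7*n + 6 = (n + 1)*(n + 6)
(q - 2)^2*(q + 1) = q^3 - 3*q^2 + 4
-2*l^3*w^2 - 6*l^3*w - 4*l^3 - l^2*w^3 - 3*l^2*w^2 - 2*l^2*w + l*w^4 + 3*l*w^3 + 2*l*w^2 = (-2*l + w)*(l + w)*(w + 2)*(l*w + l)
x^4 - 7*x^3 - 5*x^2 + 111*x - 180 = (x - 5)*(x - 3)^2*(x + 4)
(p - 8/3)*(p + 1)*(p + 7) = p^3 + 16*p^2/3 - 43*p/3 - 56/3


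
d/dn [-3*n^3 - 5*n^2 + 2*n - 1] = -9*n^2 - 10*n + 2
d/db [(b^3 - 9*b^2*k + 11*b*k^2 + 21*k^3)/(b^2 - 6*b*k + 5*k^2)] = (b^4 - 12*b^3*k + 58*b^2*k^2 - 132*b*k^3 + 181*k^4)/(b^4 - 12*b^3*k + 46*b^2*k^2 - 60*b*k^3 + 25*k^4)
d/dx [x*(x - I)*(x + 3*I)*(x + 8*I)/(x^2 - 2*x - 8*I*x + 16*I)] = (2*x^5 + x^4*(-6 - 14*I) + x^3*(160 + 24*I) + x^2*(-454 + 80*I) - 416*I*x - 384)/(x^4 + x^3*(-4 - 16*I) + x^2*(-60 + 64*I) + x*(256 - 64*I) - 256)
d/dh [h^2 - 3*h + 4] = 2*h - 3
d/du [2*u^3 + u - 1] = 6*u^2 + 1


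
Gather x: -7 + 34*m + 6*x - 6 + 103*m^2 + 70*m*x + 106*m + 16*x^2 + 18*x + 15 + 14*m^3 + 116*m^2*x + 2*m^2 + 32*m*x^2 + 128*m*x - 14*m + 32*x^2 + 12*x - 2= 14*m^3 + 105*m^2 + 126*m + x^2*(32*m + 48) + x*(116*m^2 + 198*m + 36)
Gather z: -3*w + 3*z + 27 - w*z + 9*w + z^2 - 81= 6*w + z^2 + z*(3 - w) - 54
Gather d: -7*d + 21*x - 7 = -7*d + 21*x - 7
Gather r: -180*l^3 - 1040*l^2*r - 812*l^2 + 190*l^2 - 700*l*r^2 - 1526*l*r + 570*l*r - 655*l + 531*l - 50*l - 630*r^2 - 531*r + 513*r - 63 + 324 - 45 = -180*l^3 - 622*l^2 - 174*l + r^2*(-700*l - 630) + r*(-1040*l^2 - 956*l - 18) + 216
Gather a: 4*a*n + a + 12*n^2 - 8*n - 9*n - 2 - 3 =a*(4*n + 1) + 12*n^2 - 17*n - 5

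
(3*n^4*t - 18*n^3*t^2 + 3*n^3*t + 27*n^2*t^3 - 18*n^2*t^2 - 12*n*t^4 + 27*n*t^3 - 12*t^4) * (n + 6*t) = 3*n^5*t + 3*n^4*t - 81*n^3*t^3 + 150*n^2*t^4 - 81*n^2*t^3 - 72*n*t^5 + 150*n*t^4 - 72*t^5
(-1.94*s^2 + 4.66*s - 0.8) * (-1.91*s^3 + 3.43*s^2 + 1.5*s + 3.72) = 3.7054*s^5 - 15.5548*s^4 + 14.6018*s^3 - 2.9708*s^2 + 16.1352*s - 2.976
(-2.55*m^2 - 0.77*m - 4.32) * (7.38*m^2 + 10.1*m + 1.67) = -18.819*m^4 - 31.4376*m^3 - 43.9171*m^2 - 44.9179*m - 7.2144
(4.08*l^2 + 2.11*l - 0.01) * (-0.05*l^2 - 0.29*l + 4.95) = -0.204*l^4 - 1.2887*l^3 + 19.5846*l^2 + 10.4474*l - 0.0495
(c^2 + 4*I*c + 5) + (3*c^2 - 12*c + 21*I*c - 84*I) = 4*c^2 - 12*c + 25*I*c + 5 - 84*I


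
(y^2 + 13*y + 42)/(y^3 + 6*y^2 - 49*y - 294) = 1/(y - 7)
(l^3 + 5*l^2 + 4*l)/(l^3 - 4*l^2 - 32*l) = (l + 1)/(l - 8)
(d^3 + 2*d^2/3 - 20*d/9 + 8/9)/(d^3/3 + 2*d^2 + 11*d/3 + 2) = (9*d^2 - 12*d + 4)/(3*(d^2 + 4*d + 3))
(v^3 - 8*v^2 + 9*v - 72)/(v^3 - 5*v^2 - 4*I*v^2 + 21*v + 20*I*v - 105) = (v^2 - v*(8 + 3*I) + 24*I)/(v^2 - v*(5 + 7*I) + 35*I)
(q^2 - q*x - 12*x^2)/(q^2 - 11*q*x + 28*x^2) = (-q - 3*x)/(-q + 7*x)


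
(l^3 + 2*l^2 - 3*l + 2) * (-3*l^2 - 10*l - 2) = -3*l^5 - 16*l^4 - 13*l^3 + 20*l^2 - 14*l - 4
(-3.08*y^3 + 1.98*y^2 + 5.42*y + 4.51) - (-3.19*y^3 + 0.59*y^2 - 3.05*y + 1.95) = 0.11*y^3 + 1.39*y^2 + 8.47*y + 2.56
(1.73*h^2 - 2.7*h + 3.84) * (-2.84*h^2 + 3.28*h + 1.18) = -4.9132*h^4 + 13.3424*h^3 - 17.7202*h^2 + 9.4092*h + 4.5312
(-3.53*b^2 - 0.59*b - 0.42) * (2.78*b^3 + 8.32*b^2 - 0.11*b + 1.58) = -9.8134*b^5 - 31.0098*b^4 - 5.6881*b^3 - 9.0069*b^2 - 0.886*b - 0.6636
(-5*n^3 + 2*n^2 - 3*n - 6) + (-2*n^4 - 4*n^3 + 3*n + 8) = -2*n^4 - 9*n^3 + 2*n^2 + 2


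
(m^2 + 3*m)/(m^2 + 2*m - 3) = m/(m - 1)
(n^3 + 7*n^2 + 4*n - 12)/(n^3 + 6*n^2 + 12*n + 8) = (n^2 + 5*n - 6)/(n^2 + 4*n + 4)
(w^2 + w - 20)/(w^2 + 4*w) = (w^2 + w - 20)/(w*(w + 4))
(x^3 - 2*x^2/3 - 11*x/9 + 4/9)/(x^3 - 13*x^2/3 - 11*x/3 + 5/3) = (x - 4/3)/(x - 5)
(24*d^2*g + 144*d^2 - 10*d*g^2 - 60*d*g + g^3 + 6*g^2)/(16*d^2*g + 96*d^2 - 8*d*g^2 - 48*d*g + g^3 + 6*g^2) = (6*d - g)/(4*d - g)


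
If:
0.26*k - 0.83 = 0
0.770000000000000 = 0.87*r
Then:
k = 3.19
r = 0.89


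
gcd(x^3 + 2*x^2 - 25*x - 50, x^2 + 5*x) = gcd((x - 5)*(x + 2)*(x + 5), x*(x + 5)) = x + 5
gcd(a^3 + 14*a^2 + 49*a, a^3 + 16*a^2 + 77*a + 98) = a^2 + 14*a + 49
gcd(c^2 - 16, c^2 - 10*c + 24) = c - 4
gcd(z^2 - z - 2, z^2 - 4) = z - 2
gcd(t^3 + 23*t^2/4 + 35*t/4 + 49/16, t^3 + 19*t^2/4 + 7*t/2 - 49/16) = t^2 + 21*t/4 + 49/8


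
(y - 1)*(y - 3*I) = y^2 - y - 3*I*y + 3*I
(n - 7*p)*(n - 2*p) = n^2 - 9*n*p + 14*p^2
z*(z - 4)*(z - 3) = z^3 - 7*z^2 + 12*z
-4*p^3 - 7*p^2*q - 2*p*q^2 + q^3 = (-4*p + q)*(p + q)^2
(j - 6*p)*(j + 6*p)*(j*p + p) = j^3*p + j^2*p - 36*j*p^3 - 36*p^3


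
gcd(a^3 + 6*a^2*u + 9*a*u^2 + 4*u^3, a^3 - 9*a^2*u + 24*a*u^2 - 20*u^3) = 1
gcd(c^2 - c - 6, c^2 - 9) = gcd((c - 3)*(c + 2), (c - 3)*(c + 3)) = c - 3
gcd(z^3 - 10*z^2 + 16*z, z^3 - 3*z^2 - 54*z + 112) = z^2 - 10*z + 16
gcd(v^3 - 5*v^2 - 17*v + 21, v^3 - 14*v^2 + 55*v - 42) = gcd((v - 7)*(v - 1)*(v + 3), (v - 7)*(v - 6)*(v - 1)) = v^2 - 8*v + 7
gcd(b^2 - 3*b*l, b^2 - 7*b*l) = b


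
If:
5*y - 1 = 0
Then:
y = 1/5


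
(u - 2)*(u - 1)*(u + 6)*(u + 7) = u^4 + 10*u^3 + 5*u^2 - 100*u + 84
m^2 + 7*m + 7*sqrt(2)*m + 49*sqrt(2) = (m + 7)*(m + 7*sqrt(2))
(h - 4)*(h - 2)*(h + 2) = h^3 - 4*h^2 - 4*h + 16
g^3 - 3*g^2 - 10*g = g*(g - 5)*(g + 2)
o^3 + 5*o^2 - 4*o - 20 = (o - 2)*(o + 2)*(o + 5)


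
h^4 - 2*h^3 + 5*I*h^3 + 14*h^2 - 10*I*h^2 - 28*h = h*(h - 2)*(h - 2*I)*(h + 7*I)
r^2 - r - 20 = (r - 5)*(r + 4)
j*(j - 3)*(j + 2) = j^3 - j^2 - 6*j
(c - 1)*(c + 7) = c^2 + 6*c - 7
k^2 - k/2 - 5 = (k - 5/2)*(k + 2)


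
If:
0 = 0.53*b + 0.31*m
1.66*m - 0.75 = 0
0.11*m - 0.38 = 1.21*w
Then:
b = -0.26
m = 0.45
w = -0.27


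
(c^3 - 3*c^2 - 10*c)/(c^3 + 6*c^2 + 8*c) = (c - 5)/(c + 4)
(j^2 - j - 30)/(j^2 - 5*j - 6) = (j + 5)/(j + 1)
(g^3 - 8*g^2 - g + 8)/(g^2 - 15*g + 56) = (g^2 - 1)/(g - 7)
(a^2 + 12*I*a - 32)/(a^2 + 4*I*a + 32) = (a + 4*I)/(a - 4*I)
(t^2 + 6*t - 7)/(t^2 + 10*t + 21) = (t - 1)/(t + 3)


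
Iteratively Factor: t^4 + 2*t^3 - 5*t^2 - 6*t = (t - 2)*(t^3 + 4*t^2 + 3*t) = t*(t - 2)*(t^2 + 4*t + 3) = t*(t - 2)*(t + 1)*(t + 3)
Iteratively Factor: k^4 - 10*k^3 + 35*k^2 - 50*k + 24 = (k - 4)*(k^3 - 6*k^2 + 11*k - 6) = (k - 4)*(k - 3)*(k^2 - 3*k + 2) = (k - 4)*(k - 3)*(k - 2)*(k - 1)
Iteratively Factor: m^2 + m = (m)*(m + 1)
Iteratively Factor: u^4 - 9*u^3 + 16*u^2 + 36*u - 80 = (u + 2)*(u^3 - 11*u^2 + 38*u - 40) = (u - 4)*(u + 2)*(u^2 - 7*u + 10) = (u - 4)*(u - 2)*(u + 2)*(u - 5)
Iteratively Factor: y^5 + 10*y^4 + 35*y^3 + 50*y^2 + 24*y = (y + 2)*(y^4 + 8*y^3 + 19*y^2 + 12*y) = y*(y + 2)*(y^3 + 8*y^2 + 19*y + 12) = y*(y + 2)*(y + 4)*(y^2 + 4*y + 3) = y*(y + 2)*(y + 3)*(y + 4)*(y + 1)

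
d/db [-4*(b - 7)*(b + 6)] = 4 - 8*b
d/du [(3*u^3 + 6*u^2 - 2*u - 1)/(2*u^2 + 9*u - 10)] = (6*u^4 + 54*u^3 - 32*u^2 - 116*u + 29)/(4*u^4 + 36*u^3 + 41*u^2 - 180*u + 100)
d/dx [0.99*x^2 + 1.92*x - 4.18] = 1.98*x + 1.92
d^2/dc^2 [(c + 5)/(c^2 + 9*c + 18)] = 2*((c + 5)*(2*c + 9)^2 - (3*c + 14)*(c^2 + 9*c + 18))/(c^2 + 9*c + 18)^3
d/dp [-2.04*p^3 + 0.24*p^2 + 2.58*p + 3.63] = -6.12*p^2 + 0.48*p + 2.58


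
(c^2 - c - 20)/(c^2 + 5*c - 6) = (c^2 - c - 20)/(c^2 + 5*c - 6)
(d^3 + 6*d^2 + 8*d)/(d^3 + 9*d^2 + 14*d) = (d + 4)/(d + 7)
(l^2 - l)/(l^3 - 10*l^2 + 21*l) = (l - 1)/(l^2 - 10*l + 21)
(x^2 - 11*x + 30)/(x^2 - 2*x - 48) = (-x^2 + 11*x - 30)/(-x^2 + 2*x + 48)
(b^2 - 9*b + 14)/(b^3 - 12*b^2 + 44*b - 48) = (b - 7)/(b^2 - 10*b + 24)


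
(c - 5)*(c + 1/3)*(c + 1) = c^3 - 11*c^2/3 - 19*c/3 - 5/3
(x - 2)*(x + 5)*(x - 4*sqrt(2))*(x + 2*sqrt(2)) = x^4 - 2*sqrt(2)*x^3 + 3*x^3 - 26*x^2 - 6*sqrt(2)*x^2 - 48*x + 20*sqrt(2)*x + 160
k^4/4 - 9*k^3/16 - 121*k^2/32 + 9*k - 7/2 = (k/4 + 1)*(k - 4)*(k - 7/4)*(k - 1/2)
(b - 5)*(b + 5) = b^2 - 25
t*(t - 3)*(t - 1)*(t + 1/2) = t^4 - 7*t^3/2 + t^2 + 3*t/2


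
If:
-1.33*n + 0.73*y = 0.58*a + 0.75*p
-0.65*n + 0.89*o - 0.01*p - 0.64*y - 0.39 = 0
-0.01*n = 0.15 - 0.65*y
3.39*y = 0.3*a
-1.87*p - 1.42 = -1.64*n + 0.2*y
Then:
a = 2.54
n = -0.36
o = 0.32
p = -1.10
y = 0.23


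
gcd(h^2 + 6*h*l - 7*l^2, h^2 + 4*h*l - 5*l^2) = h - l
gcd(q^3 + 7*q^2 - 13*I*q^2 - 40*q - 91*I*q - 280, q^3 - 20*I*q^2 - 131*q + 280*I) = q^2 - 13*I*q - 40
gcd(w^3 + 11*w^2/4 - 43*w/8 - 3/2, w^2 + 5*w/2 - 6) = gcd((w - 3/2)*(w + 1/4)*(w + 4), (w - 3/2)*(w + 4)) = w^2 + 5*w/2 - 6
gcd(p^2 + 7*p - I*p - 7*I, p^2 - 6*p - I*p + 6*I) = p - I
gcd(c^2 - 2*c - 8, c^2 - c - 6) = c + 2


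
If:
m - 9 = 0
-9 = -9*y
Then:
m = 9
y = 1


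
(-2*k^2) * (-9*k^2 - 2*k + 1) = 18*k^4 + 4*k^3 - 2*k^2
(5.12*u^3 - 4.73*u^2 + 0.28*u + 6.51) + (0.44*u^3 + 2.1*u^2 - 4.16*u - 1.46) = 5.56*u^3 - 2.63*u^2 - 3.88*u + 5.05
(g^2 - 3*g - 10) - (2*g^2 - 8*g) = -g^2 + 5*g - 10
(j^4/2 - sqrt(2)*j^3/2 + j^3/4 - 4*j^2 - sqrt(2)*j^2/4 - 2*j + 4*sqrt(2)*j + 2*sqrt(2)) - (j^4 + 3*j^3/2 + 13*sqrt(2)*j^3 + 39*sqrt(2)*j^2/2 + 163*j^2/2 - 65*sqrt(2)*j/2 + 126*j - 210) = -j^4/2 - 27*sqrt(2)*j^3/2 - 5*j^3/4 - 171*j^2/2 - 79*sqrt(2)*j^2/4 - 128*j + 73*sqrt(2)*j/2 + 2*sqrt(2) + 210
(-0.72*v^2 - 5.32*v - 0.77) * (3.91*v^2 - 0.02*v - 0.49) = -2.8152*v^4 - 20.7868*v^3 - 2.5515*v^2 + 2.6222*v + 0.3773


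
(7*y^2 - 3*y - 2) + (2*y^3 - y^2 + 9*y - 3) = 2*y^3 + 6*y^2 + 6*y - 5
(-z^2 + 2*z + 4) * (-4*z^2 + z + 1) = 4*z^4 - 9*z^3 - 15*z^2 + 6*z + 4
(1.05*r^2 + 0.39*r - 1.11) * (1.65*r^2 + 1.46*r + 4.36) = 1.7325*r^4 + 2.1765*r^3 + 3.3159*r^2 + 0.0798000000000001*r - 4.8396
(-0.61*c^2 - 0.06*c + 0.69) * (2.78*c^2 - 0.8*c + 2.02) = -1.6958*c^4 + 0.3212*c^3 + 0.734*c^2 - 0.6732*c + 1.3938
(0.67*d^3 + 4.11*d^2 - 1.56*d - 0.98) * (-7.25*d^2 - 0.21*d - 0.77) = -4.8575*d^5 - 29.9382*d^4 + 9.931*d^3 + 4.2679*d^2 + 1.407*d + 0.7546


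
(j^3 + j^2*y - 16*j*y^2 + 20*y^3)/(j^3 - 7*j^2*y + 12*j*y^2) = (j^3 + j^2*y - 16*j*y^2 + 20*y^3)/(j*(j^2 - 7*j*y + 12*y^2))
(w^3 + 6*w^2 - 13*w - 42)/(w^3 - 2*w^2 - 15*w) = (-w^3 - 6*w^2 + 13*w + 42)/(w*(-w^2 + 2*w + 15))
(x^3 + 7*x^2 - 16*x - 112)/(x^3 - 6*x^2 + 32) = (x^2 + 11*x + 28)/(x^2 - 2*x - 8)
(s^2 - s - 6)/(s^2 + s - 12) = (s + 2)/(s + 4)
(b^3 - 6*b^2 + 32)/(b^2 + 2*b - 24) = (b^2 - 2*b - 8)/(b + 6)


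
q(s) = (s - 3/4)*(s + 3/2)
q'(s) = 2*s + 3/4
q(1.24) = 1.34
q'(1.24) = 3.23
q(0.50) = -0.50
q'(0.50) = 1.75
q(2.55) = 7.29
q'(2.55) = 5.85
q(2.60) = 7.58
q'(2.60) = 5.95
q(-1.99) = 1.34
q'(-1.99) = -3.23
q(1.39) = 1.85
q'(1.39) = 3.53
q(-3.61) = 9.20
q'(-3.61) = -6.47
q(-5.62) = 26.24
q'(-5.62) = -10.49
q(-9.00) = 73.12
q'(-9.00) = -17.25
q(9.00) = 86.62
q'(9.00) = 18.75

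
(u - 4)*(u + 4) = u^2 - 16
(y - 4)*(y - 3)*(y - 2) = y^3 - 9*y^2 + 26*y - 24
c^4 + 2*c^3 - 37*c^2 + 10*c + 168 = (c - 4)*(c - 3)*(c + 2)*(c + 7)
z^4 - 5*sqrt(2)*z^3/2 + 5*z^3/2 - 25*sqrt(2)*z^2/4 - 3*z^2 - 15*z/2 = z*(z + 5/2)*(z - 3*sqrt(2))*(z + sqrt(2)/2)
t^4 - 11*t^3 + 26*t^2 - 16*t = t*(t - 8)*(t - 2)*(t - 1)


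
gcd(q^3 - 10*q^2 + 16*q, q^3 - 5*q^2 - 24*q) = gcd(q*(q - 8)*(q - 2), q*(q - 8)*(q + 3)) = q^2 - 8*q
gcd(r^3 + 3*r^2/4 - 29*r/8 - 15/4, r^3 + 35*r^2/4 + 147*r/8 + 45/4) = r^2 + 11*r/4 + 15/8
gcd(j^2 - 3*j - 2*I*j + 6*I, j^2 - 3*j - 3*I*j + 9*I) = j - 3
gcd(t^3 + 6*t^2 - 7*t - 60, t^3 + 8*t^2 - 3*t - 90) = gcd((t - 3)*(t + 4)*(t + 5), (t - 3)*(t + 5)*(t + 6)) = t^2 + 2*t - 15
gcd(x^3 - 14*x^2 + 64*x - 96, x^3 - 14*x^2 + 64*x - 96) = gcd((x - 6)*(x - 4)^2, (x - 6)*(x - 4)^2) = x^3 - 14*x^2 + 64*x - 96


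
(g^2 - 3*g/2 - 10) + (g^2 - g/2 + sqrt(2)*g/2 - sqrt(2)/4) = 2*g^2 - 2*g + sqrt(2)*g/2 - 10 - sqrt(2)/4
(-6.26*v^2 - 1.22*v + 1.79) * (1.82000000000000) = -11.3932*v^2 - 2.2204*v + 3.2578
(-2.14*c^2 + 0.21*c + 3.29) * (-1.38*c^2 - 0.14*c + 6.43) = 2.9532*c^4 + 0.00980000000000009*c^3 - 18.3298*c^2 + 0.8897*c + 21.1547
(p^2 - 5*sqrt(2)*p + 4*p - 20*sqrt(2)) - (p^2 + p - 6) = -5*sqrt(2)*p + 3*p - 20*sqrt(2) + 6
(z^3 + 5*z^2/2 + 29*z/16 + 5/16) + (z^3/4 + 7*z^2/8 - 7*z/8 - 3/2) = 5*z^3/4 + 27*z^2/8 + 15*z/16 - 19/16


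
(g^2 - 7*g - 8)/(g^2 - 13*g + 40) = (g + 1)/(g - 5)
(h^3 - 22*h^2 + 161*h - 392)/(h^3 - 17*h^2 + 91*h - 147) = (h - 8)/(h - 3)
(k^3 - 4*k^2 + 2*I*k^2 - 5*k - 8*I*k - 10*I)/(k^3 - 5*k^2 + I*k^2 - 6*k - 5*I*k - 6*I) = (k^2 + k*(-5 + 2*I) - 10*I)/(k^2 + k*(-6 + I) - 6*I)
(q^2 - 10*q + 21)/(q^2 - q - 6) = (q - 7)/(q + 2)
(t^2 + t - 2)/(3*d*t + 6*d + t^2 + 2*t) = (t - 1)/(3*d + t)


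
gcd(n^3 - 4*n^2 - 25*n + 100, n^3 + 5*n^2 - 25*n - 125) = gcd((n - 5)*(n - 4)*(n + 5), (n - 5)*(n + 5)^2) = n^2 - 25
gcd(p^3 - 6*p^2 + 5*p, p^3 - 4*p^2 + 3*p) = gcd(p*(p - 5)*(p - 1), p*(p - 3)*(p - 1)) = p^2 - p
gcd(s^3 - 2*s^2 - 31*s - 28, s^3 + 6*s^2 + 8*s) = s + 4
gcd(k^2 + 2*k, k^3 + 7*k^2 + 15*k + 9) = 1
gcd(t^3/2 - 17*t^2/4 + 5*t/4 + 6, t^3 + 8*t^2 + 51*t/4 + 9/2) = 1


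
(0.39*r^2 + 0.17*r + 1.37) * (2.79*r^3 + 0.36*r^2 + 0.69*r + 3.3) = 1.0881*r^5 + 0.6147*r^4 + 4.1526*r^3 + 1.8975*r^2 + 1.5063*r + 4.521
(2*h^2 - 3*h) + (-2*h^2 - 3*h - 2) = -6*h - 2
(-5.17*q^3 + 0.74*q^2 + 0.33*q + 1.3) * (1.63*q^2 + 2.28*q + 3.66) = -8.4271*q^5 - 10.5814*q^4 - 16.6971*q^3 + 5.5798*q^2 + 4.1718*q + 4.758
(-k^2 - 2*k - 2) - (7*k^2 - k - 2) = -8*k^2 - k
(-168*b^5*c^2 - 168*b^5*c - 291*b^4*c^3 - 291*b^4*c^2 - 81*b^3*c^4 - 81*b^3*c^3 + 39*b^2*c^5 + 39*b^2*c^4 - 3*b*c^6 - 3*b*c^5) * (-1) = 168*b^5*c^2 + 168*b^5*c + 291*b^4*c^3 + 291*b^4*c^2 + 81*b^3*c^4 + 81*b^3*c^3 - 39*b^2*c^5 - 39*b^2*c^4 + 3*b*c^6 + 3*b*c^5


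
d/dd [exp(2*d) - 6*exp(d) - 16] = 2*(exp(d) - 3)*exp(d)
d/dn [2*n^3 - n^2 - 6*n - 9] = 6*n^2 - 2*n - 6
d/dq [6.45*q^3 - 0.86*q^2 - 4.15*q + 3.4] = 19.35*q^2 - 1.72*q - 4.15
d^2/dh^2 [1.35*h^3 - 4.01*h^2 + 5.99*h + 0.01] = 8.1*h - 8.02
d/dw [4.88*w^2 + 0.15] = 9.76*w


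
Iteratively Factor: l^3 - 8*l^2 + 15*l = (l - 5)*(l^2 - 3*l) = (l - 5)*(l - 3)*(l)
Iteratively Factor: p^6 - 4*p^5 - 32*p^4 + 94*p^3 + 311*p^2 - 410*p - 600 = (p - 5)*(p^5 + p^4 - 27*p^3 - 41*p^2 + 106*p + 120) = (p - 5)*(p + 3)*(p^4 - 2*p^3 - 21*p^2 + 22*p + 40) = (p - 5)^2*(p + 3)*(p^3 + 3*p^2 - 6*p - 8) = (p - 5)^2*(p + 3)*(p + 4)*(p^2 - p - 2) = (p - 5)^2*(p + 1)*(p + 3)*(p + 4)*(p - 2)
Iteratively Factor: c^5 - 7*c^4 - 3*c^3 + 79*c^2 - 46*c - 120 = (c + 1)*(c^4 - 8*c^3 + 5*c^2 + 74*c - 120) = (c - 4)*(c + 1)*(c^3 - 4*c^2 - 11*c + 30) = (c - 5)*(c - 4)*(c + 1)*(c^2 + c - 6) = (c - 5)*(c - 4)*(c - 2)*(c + 1)*(c + 3)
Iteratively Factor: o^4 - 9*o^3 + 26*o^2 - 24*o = (o)*(o^3 - 9*o^2 + 26*o - 24) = o*(o - 2)*(o^2 - 7*o + 12) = o*(o - 3)*(o - 2)*(o - 4)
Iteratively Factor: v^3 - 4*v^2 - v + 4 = (v + 1)*(v^2 - 5*v + 4) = (v - 4)*(v + 1)*(v - 1)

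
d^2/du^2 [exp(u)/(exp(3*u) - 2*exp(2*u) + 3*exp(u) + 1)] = ((-15*exp(2*u) + 16*exp(u) - 9)*(exp(3*u) - 2*exp(2*u) + 3*exp(u) + 1)*exp(u) + 2*(3*exp(2*u) - 4*exp(u) + 3)^2*exp(2*u) + (exp(3*u) - 2*exp(2*u) + 3*exp(u) + 1)^2)*exp(u)/(exp(3*u) - 2*exp(2*u) + 3*exp(u) + 1)^3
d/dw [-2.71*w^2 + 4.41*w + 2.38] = 4.41 - 5.42*w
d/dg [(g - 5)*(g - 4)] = 2*g - 9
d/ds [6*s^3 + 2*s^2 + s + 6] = 18*s^2 + 4*s + 1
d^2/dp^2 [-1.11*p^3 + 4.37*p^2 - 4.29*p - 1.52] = 8.74 - 6.66*p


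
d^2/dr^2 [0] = 0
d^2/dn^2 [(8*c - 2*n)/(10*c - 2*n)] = -2*c/(5*c - n)^3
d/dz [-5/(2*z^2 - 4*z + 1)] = 20*(z - 1)/(2*z^2 - 4*z + 1)^2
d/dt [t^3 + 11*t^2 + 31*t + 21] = 3*t^2 + 22*t + 31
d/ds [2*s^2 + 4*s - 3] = 4*s + 4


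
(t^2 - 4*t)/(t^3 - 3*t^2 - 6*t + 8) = t/(t^2 + t - 2)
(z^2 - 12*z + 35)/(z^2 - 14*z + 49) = (z - 5)/(z - 7)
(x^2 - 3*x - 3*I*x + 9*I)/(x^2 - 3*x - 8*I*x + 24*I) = (x - 3*I)/(x - 8*I)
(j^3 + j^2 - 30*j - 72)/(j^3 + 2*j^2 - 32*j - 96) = (j + 3)/(j + 4)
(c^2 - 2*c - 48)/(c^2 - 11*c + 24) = (c + 6)/(c - 3)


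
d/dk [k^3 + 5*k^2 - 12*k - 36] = 3*k^2 + 10*k - 12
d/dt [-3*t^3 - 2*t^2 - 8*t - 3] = -9*t^2 - 4*t - 8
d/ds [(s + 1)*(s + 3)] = 2*s + 4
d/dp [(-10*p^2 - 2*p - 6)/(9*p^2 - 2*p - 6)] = 38*p*(p + 6)/(81*p^4 - 36*p^3 - 104*p^2 + 24*p + 36)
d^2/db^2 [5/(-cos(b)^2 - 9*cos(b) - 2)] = 5*(4*sin(b)^4 - 75*sin(b)^2 - 207*cos(b)/4 + 27*cos(3*b)/4 - 87)/(-sin(b)^2 + 9*cos(b) + 3)^3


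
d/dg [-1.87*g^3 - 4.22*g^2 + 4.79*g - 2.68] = -5.61*g^2 - 8.44*g + 4.79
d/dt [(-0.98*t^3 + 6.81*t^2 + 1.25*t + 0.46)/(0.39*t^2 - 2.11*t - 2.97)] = (-0.3822*t^4 + 4.1356*t^3 - 6.1248*t^2 - 40.8102*t - 2.7419)/(0.1521*t^4 - 1.6458*t^3 + 2.1355*t^2 + 12.5334*t + 8.8209)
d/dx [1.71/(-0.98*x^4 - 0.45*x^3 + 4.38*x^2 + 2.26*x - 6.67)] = (6.7032*x^3 + 2.3085*x^2 - 14.9796*x - 3.8646)/(0.98*x^4 + 0.45*x^3 - 4.38*x^2 - 2.26*x + 6.67)^2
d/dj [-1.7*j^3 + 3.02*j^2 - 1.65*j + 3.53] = -5.1*j^2 + 6.04*j - 1.65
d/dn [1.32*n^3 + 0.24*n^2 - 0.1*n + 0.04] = 3.96*n^2 + 0.48*n - 0.1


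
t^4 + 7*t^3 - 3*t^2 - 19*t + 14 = (t - 1)^2*(t + 2)*(t + 7)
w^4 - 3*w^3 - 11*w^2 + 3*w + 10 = (w - 5)*(w - 1)*(w + 1)*(w + 2)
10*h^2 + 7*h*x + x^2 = (2*h + x)*(5*h + x)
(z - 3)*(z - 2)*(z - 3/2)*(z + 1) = z^4 - 11*z^3/2 + 7*z^2 + 9*z/2 - 9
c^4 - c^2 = c^2*(c - 1)*(c + 1)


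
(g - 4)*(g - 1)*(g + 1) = g^3 - 4*g^2 - g + 4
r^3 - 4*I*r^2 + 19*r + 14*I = (r - 7*I)*(r + I)*(r + 2*I)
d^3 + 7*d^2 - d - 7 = (d - 1)*(d + 1)*(d + 7)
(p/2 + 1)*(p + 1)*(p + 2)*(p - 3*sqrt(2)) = p^4/2 - 3*sqrt(2)*p^3/2 + 5*p^3/2 - 15*sqrt(2)*p^2/2 + 4*p^2 - 12*sqrt(2)*p + 2*p - 6*sqrt(2)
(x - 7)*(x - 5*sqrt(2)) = x^2 - 5*sqrt(2)*x - 7*x + 35*sqrt(2)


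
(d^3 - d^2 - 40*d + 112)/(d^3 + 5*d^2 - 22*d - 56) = (d - 4)/(d + 2)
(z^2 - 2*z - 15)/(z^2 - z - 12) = (z - 5)/(z - 4)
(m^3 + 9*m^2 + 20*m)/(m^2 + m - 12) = m*(m + 5)/(m - 3)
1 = 1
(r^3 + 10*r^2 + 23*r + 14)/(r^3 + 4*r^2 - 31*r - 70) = (r + 1)/(r - 5)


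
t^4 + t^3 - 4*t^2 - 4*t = t*(t - 2)*(t + 1)*(t + 2)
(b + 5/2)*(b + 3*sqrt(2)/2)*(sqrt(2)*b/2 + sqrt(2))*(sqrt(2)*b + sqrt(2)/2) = b^4 + 3*sqrt(2)*b^3/2 + 5*b^3 + 29*b^2/4 + 15*sqrt(2)*b^2/2 + 5*b/2 + 87*sqrt(2)*b/8 + 15*sqrt(2)/4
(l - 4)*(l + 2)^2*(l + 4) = l^4 + 4*l^3 - 12*l^2 - 64*l - 64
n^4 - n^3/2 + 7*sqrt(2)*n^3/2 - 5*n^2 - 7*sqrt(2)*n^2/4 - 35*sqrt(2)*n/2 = n*(n - 5/2)*(n + 2)*(n + 7*sqrt(2)/2)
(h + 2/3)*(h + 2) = h^2 + 8*h/3 + 4/3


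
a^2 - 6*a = a*(a - 6)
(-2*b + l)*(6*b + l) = -12*b^2 + 4*b*l + l^2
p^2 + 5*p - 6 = (p - 1)*(p + 6)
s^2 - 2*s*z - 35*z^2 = (s - 7*z)*(s + 5*z)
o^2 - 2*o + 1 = (o - 1)^2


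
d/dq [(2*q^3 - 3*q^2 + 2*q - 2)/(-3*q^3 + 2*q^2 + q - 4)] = (-5*q^4 + 16*q^3 - 49*q^2 + 32*q - 6)/(9*q^6 - 12*q^5 - 2*q^4 + 28*q^3 - 15*q^2 - 8*q + 16)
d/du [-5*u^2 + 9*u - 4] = 9 - 10*u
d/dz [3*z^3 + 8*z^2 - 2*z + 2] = 9*z^2 + 16*z - 2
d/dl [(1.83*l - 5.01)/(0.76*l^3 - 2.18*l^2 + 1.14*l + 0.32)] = (-2.7816*l^3 + 15.4122*l^2 - 21.8436*l + 6.297)/(0.5776*l^6 - 3.3136*l^5 + 6.4852*l^4 - 4.484*l^3 - 0.0956000000000004*l^2 + 0.7296*l + 0.1024)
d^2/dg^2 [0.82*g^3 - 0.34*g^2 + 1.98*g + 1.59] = 4.92*g - 0.68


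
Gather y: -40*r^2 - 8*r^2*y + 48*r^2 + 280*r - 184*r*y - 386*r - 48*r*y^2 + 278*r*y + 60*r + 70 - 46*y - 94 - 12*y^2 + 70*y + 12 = 8*r^2 - 46*r + y^2*(-48*r - 12) + y*(-8*r^2 + 94*r + 24) - 12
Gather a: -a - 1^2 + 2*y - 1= -a + 2*y - 2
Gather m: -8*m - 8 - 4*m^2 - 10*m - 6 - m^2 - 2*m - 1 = -5*m^2 - 20*m - 15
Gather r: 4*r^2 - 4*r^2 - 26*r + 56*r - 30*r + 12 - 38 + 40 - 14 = 0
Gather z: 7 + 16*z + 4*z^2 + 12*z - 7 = 4*z^2 + 28*z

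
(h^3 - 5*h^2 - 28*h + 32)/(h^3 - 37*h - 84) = (h^2 - 9*h + 8)/(h^2 - 4*h - 21)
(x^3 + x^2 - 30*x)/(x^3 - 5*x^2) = (x + 6)/x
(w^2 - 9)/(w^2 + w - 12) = (w + 3)/(w + 4)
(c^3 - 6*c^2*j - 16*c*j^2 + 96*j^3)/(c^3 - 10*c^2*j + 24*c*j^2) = (c + 4*j)/c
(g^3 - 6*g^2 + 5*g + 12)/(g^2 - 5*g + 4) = (g^2 - 2*g - 3)/(g - 1)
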